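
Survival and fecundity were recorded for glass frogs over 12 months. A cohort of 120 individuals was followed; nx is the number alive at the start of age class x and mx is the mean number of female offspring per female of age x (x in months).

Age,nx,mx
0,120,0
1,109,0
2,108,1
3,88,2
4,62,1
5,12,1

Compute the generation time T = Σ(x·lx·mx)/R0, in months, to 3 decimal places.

lx = nx/n0 = nx/120: 1, 0.90833…, 0.9, 0.73333…, 0.51667…, 0.1
lx·mx: 0, 0, 0.9, 1.466667…, 0.516667…, 0.1 → R0 = 2.983333…
x·lx·mx: 0, 0, 1.8, 4.4…, 2.066667…, 0.5 → Σ = 8.766667…
T = 8.766667… / 2.983333… = 2.938547… → 2.939

2.939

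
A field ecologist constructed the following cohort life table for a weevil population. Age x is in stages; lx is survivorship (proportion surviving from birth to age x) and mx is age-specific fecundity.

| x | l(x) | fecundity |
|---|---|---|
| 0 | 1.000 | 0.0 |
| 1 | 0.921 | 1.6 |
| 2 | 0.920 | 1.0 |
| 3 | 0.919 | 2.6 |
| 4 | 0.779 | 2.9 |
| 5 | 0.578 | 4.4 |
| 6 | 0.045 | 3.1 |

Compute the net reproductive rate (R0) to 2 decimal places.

lx·mx by age: 0, 1.4736, 0.92, 2.3894, 2.2591, 2.5432, 0.1395
R0 = Σ lx·mx = 9.7248 → 9.72

9.72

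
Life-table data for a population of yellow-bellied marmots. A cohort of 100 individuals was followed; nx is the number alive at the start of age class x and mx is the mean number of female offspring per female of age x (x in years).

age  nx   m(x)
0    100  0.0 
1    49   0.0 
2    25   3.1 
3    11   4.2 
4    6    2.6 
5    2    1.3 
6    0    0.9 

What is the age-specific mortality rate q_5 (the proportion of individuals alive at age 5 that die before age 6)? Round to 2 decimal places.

1.00

lx = nx/n0 = nx/100: 1, 0.49, 0.25, 0.11, 0.06, 0.02, 0
q_5 = (l_5 − l_6) / l_5 = (0.02 − 0) / 0.02
     = 0.02 / 0.02 = 1 → 1.00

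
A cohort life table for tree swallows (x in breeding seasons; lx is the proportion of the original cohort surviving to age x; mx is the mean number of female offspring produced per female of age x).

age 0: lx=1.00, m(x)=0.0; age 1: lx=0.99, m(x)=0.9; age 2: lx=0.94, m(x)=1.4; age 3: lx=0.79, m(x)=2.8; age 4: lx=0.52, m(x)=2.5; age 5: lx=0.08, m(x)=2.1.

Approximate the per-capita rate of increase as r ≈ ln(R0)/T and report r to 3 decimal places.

R0 = Σ lx·mx = 0 + 0.891 + 1.316 + 2.212 + 1.3 + 0.168 = 5.887
Σ x·lx·mx = 16.199; T = 16.199/5.887 = 2.75166…
r ≈ ln(R0)/T = ln(5.887)/2.75166… = 0.64425… → 0.644

0.644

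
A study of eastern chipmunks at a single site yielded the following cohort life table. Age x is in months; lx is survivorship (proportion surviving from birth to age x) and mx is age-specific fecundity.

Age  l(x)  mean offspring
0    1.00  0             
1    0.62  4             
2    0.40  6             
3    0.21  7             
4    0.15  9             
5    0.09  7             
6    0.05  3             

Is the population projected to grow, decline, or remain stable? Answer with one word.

growing

R0 = Σ lx·mx = 0 + 2.48 + 2.4 + 1.47 + 1.35 + 0.63 + 0.15 = 8.48
R0 > 1, so the population is growing.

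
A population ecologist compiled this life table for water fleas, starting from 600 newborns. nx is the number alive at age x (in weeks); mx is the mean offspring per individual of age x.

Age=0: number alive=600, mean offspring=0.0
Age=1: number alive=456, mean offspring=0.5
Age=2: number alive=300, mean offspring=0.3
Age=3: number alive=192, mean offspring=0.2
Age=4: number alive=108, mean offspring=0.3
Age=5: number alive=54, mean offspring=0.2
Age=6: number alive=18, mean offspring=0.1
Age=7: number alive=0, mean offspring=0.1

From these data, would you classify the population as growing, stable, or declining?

declining

lx = nx/n0 = nx/600: 1, 0.76, 0.5, 0.32, 0.18, 0.09, 0.03, 0
R0 = Σ lx·mx = 0 + 0.38 + 0.15 + 0.064 + 0.054 + 0.018 + 0.003 + 0 = 0.669
R0 < 1, so the population is declining.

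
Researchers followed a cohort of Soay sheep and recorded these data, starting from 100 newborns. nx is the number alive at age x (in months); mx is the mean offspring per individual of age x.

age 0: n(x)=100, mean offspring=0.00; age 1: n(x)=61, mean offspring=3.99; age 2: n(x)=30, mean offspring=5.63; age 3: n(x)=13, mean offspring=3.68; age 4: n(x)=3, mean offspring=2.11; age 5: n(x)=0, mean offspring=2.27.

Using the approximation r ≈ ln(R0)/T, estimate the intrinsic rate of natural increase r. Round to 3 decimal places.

0.958

lx = nx/n0 = nx/100: 1, 0.61, 0.3, 0.13, 0.03, 0
R0 = Σ lx·mx = 0 + 2.4339 + 1.689 + 0.4784 + 0.0633 + 0 = 4.6646
Σ x·lx·mx = 7.5003; T = 7.5003/4.6646 = 1.60792…
r ≈ ln(R0)/T = ln(4.6646)/1.60792… = 0.95776… → 0.958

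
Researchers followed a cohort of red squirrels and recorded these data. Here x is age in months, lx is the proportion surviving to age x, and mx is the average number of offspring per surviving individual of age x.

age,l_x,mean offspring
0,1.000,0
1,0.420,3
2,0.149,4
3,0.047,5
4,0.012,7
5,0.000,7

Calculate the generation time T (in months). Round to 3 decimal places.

1.606

lx·mx: 0, 1.26, 0.596, 0.235, 0.084, 0 → R0 = 2.175
x·lx·mx: 0, 1.26, 1.192, 0.705, 0.336, 0 → Σ = 3.493
T = 3.493 / 2.175 = 1.605977… → 1.606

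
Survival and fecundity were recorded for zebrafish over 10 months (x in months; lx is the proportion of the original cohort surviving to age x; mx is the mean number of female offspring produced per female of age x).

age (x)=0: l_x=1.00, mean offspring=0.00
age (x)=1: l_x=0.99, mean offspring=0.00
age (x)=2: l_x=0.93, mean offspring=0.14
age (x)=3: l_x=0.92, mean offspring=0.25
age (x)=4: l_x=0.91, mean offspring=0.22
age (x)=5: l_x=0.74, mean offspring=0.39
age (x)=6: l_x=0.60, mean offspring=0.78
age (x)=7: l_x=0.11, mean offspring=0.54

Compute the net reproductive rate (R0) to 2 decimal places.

lx·mx by age: 0, 0, 0.1302, 0.23, 0.2002, 0.2886, 0.468, 0.0594
R0 = Σ lx·mx = 1.3764 → 1.38

1.38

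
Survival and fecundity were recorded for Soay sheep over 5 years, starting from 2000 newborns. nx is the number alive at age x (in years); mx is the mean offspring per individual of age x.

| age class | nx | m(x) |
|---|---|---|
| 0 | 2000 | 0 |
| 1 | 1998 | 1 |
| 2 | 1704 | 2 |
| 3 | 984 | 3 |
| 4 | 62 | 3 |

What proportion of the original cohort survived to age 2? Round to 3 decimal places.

l_2 = n_2/n_0 = 1704/2000 = 0.852 → 0.852

0.852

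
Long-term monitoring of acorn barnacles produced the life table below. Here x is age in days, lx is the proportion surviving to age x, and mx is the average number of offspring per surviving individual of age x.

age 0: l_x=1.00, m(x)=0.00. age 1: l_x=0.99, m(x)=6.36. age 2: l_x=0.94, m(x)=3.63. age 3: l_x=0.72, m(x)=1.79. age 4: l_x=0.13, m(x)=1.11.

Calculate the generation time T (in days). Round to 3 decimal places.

lx·mx: 0, 6.2964, 3.4122, 1.2888, 0.1443 → R0 = 11.1417
x·lx·mx: 0, 6.2964, 6.8244, 3.8664, 0.5772 → Σ = 17.5644
T = 17.5644 / 11.1417 = 1.576456… → 1.576

1.576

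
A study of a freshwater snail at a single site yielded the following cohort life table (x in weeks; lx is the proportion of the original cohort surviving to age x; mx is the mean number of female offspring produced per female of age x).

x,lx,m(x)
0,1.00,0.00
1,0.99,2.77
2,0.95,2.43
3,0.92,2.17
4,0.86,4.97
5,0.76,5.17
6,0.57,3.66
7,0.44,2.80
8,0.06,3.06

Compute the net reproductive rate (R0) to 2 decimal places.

lx·mx by age: 0, 2.7423, 2.3085, 1.9964, 4.2742, 3.9292, 2.0862, 1.232, 0.1836
R0 = Σ lx·mx = 18.7524 → 18.75

18.75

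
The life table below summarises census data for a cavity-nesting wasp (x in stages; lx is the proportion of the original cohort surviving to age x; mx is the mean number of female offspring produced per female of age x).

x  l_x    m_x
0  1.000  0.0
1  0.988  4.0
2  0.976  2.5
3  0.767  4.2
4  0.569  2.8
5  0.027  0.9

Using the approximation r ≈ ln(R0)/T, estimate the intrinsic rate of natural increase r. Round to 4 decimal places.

1.0870

R0 = Σ lx·mx = 0 + 3.952 + 2.44 + 3.2214 + 1.5932 + 0.0243 = 11.2309
Σ x·lx·mx = 24.9905; T = 24.9905/11.2309 = 2.22516…
r ≈ ln(R0)/T = ln(11.2309)/2.22516… = 1.086966… → 1.0870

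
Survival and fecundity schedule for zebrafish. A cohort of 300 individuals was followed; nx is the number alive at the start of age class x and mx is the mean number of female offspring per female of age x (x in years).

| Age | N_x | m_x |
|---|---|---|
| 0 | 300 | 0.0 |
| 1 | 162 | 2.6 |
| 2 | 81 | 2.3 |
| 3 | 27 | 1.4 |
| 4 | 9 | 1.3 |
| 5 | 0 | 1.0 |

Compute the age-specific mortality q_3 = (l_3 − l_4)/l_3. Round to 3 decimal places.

lx = nx/n0 = nx/300: 1, 0.54, 0.27, 0.09, 0.03, 0
q_3 = (l_3 − l_4) / l_3 = (0.09 − 0.03) / 0.09
     = 0.06 / 0.09 = 0.666667… → 0.667

0.667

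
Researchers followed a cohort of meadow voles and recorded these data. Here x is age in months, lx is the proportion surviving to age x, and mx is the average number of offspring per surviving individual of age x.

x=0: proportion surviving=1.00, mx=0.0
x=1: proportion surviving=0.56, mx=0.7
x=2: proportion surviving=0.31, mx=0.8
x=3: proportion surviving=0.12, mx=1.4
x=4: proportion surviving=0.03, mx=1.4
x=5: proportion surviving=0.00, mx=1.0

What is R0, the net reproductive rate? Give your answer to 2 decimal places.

lx·mx by age: 0, 0.392, 0.248, 0.168, 0.042, 0
R0 = Σ lx·mx = 0.85 → 0.85

0.85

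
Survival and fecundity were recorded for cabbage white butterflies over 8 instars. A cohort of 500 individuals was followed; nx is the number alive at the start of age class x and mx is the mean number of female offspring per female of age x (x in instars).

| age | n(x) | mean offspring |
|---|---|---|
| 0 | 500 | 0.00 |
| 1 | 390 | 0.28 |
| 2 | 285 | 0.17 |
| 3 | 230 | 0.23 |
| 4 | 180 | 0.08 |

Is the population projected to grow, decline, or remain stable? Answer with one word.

declining

lx = nx/n0 = nx/500: 1, 0.78, 0.57, 0.46, 0.36
R0 = Σ lx·mx = 0 + 0.2184 + 0.0969 + 0.1058 + 0.0288 = 0.4499
R0 < 1, so the population is declining.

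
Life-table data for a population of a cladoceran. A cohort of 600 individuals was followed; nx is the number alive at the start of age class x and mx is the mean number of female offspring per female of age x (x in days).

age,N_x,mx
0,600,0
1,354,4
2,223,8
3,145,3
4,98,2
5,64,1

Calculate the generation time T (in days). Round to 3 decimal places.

1.898

lx = nx/n0 = nx/600: 1, 0.59, 0.37167…, 0.24167…, 0.16333…, 0.10667…
lx·mx: 0, 2.36, 2.973333…, 0.725…, 0.326667…, 0.106667… → R0 = 6.491667…
x·lx·mx: 0, 2.36, 5.946667…, 2.175…, 1.306667…, 0.533333… → Σ = 12.321667…
T = 12.321667… / 6.491667… = 1.898074… → 1.898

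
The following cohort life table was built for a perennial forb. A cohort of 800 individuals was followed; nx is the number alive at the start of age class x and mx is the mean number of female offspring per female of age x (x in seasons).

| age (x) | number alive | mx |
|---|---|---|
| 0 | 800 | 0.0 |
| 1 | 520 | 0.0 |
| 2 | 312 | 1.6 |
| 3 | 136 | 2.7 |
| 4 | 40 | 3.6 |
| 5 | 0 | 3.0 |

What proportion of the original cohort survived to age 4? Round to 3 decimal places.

0.050

l_4 = n_4/n_0 = 40/800 = 0.05 → 0.050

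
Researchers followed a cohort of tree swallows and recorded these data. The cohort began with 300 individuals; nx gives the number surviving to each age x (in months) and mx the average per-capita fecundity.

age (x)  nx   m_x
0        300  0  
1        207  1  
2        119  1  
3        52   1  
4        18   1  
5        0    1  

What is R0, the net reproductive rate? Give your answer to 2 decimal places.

1.32

lx = nx/n0 = nx/300: 1, 0.69, 0.39667…, 0.17333…, 0.06, 0
lx·mx by age: 0, 0.69, 0.396667…, 0.173333…, 0.06, 0
R0 = Σ lx·mx = 1.32… → 1.32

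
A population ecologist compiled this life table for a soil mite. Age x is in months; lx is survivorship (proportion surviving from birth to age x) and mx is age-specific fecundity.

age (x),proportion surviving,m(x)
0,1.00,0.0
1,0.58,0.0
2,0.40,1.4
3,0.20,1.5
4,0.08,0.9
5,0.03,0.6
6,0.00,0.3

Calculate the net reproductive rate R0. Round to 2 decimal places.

0.95

lx·mx by age: 0, 0, 0.56, 0.3, 0.072, 0.018, 0
R0 = Σ lx·mx = 0.95 → 0.95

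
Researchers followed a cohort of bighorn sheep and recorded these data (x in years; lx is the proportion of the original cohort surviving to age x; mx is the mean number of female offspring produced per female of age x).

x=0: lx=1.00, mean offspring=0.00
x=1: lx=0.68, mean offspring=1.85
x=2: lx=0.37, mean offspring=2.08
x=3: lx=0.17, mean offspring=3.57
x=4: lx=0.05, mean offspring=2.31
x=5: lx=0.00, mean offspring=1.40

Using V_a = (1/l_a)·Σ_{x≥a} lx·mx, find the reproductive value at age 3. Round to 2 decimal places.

lx·mx for x ≥ 3: 0.6069, 0.1155, 0 → sum = 0.7224
V_3 = 0.7224 / l_3 = 0.7224 / 0.17 = 4.249412… → 4.25

4.25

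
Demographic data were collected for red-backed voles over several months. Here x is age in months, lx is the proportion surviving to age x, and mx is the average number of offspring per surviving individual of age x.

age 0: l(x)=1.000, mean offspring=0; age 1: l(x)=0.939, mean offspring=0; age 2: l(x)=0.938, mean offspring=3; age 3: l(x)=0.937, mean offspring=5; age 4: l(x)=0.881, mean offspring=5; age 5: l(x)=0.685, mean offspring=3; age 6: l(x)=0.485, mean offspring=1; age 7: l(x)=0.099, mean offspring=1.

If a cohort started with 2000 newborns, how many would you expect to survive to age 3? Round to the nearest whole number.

Expected survivors = N0 · l_3 = 2000 × 0.937 = 1874 → 1874

1874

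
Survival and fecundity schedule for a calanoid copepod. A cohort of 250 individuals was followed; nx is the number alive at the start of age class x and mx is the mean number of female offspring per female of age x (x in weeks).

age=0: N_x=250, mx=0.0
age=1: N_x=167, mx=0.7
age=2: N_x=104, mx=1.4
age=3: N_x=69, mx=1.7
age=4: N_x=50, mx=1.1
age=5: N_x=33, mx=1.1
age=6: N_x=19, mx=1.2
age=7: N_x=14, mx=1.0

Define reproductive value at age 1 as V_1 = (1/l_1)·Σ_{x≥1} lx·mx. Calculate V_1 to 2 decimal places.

lx = nx/n0 = nx/250: 1, 0.668, 0.416, 0.276, 0.2, 0.132, 0.076, 0.056
lx·mx for x ≥ 1: 0.4676, 0.5824, 0.4692, 0.22, 0.1452, 0.0912, 0.056 → sum = 2.0316
V_1 = 2.0316 / l_1 = 2.0316 / 0.668 = 3.041317… → 3.04

3.04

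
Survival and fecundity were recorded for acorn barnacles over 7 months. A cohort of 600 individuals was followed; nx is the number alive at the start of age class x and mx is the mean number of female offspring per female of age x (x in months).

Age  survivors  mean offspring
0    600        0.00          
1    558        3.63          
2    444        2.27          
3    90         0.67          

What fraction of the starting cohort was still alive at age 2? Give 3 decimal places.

l_2 = n_2/n_0 = 444/600 = 0.74 → 0.740

0.740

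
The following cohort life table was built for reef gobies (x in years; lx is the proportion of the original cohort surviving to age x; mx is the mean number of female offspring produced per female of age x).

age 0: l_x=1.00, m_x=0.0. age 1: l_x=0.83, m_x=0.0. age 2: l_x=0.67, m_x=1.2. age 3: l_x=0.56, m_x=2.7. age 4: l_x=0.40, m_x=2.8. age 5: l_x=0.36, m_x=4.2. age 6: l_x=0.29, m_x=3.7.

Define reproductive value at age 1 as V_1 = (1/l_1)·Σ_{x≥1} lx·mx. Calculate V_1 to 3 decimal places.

lx·mx for x ≥ 1: 0, 0.804, 1.512, 1.12, 1.512, 1.073 → sum = 6.021
V_1 = 6.021 / l_1 = 6.021 / 0.83 = 7.254217… → 7.254

7.254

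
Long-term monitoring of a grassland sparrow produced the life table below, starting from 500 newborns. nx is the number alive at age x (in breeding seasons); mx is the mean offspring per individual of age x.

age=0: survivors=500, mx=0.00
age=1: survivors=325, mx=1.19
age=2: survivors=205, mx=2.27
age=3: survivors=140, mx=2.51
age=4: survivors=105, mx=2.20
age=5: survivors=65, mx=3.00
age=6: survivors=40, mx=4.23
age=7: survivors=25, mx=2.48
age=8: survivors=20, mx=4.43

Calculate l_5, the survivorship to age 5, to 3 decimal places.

0.130

l_5 = n_5/n_0 = 65/500 = 0.13 → 0.130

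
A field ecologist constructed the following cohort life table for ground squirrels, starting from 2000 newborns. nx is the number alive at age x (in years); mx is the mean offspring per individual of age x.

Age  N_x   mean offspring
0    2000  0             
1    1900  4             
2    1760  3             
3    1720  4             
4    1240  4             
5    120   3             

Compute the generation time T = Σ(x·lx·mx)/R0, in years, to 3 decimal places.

lx = nx/n0 = nx/2000: 1, 0.95, 0.88, 0.86, 0.62, 0.06
lx·mx: 0, 3.8, 2.64, 3.44, 2.48, 0.18 → R0 = 12.54
x·lx·mx: 0, 3.8, 5.28, 10.32, 9.92, 0.9 → Σ = 30.22
T = 30.22 / 12.54 = 2.409888… → 2.410

2.410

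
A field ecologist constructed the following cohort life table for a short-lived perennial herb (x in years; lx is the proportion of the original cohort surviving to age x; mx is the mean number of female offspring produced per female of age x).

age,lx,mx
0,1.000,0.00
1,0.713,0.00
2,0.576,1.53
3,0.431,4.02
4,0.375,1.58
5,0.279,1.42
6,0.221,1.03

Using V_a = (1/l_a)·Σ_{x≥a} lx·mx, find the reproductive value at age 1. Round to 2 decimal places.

5.37

lx·mx for x ≥ 1: 0, 0.88128, 1.73262, 0.5925, 0.39618, 0.22763 → sum = 3.83021
V_1 = 3.83021 / l_1 = 3.83021 / 0.713 = 5.371964… → 5.37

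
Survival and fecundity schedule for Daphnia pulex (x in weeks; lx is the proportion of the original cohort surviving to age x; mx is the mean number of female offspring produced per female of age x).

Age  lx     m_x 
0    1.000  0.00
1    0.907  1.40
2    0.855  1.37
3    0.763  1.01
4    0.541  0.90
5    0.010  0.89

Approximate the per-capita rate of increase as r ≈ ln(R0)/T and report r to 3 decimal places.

0.614

R0 = Σ lx·mx = 0 + 1.2698 + 1.17135 + 0.77063 + 0.4869 + 0.0089 = 3.70758
Σ x·lx·mx = 7.91649; T = 7.91649/3.70758 = 2.13522…
r ≈ ln(R0)/T = ln(3.70758)/2.13522… = 0.6137… → 0.614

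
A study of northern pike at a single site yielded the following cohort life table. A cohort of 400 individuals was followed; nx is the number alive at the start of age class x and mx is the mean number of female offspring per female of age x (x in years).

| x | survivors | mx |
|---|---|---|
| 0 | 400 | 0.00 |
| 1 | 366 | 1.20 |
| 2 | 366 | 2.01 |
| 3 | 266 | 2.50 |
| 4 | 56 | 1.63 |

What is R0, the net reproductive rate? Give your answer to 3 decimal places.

lx = nx/n0 = nx/400: 1, 0.915, 0.915, 0.665, 0.14
lx·mx by age: 0, 1.098, 1.83915, 1.6625, 0.2282
R0 = Σ lx·mx = 4.82785 → 4.828

4.828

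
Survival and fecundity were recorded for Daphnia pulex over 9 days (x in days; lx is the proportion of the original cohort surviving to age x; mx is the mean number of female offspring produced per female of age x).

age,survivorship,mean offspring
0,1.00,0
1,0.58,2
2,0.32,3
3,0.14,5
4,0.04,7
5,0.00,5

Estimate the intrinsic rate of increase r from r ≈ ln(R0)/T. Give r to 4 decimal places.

0.5567

R0 = Σ lx·mx = 0 + 1.16 + 0.96 + 0.7 + 0.28 + 0 = 3.1
Σ x·lx·mx = 6.3; T = 6.3/3.1 = 2.03226…
r ≈ ln(R0)/T = ln(3.1)/2.03226… = 0.556722… → 0.5567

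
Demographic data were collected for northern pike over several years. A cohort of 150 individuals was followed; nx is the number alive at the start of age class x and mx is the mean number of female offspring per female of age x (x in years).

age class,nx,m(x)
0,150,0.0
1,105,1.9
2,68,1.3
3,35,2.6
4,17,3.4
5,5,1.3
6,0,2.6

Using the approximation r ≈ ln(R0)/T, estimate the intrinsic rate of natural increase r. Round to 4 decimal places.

lx = nx/n0 = nx/150: 1, 0.7, 0.45333…, 0.23333…, 0.11333…, 0.03333…, 0
R0 = Σ lx·mx = 0 + 1.33 + 0.58933… + 0.60667… + 0.38533… + 0.04333… + 0 = 2.954667…
Σ x·lx·mx = 6.086667…; T = 6.086667…/2.954667… = 2.06002…
r ≈ ln(R0)/T = ln(2.954667…)/2.06002… = 0.525911… → 0.5259

0.5259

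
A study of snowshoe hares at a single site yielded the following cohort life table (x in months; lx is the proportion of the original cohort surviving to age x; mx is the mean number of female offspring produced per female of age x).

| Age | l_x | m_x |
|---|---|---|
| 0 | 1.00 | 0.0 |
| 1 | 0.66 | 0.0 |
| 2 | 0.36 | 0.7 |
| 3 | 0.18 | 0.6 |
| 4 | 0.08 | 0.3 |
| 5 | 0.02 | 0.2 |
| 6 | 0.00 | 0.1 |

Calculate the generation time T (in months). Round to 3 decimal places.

2.433

lx·mx: 0, 0, 0.252, 0.108, 0.024, 0.004, 0 → R0 = 0.388
x·lx·mx: 0, 0, 0.504, 0.324, 0.096, 0.02, 0 → Σ = 0.944
T = 0.944 / 0.388 = 2.43299… → 2.433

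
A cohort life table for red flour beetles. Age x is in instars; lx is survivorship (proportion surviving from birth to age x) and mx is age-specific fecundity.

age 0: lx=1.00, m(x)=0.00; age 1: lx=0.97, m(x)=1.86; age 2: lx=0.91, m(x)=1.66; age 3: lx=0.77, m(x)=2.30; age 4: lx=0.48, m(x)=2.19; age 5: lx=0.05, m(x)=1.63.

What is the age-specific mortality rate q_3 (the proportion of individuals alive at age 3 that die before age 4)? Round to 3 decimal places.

0.377

q_3 = (l_3 − l_4) / l_3 = (0.77 − 0.48) / 0.77
     = 0.29 / 0.77 = 0.376623… → 0.377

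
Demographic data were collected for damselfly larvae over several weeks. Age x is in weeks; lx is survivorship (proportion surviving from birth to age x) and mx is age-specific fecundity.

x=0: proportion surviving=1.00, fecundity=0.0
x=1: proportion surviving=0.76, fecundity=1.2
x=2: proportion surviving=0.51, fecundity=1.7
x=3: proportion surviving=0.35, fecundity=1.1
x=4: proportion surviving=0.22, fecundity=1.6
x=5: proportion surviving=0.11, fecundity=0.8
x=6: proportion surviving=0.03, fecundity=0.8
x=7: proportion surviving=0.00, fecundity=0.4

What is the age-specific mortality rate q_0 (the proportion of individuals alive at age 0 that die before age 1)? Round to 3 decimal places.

q_0 = (l_0 − l_1) / l_0 = (1 − 0.76) / 1
     = 0.24 / 1 = 0.24 → 0.240

0.240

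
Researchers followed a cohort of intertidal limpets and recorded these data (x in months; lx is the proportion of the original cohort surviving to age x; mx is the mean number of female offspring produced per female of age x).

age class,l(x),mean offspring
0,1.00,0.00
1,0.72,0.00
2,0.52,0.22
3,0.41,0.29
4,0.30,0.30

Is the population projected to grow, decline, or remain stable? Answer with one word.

R0 = Σ lx·mx = 0 + 0 + 0.1144 + 0.1189 + 0.09 = 0.3233
R0 < 1, so the population is declining.

declining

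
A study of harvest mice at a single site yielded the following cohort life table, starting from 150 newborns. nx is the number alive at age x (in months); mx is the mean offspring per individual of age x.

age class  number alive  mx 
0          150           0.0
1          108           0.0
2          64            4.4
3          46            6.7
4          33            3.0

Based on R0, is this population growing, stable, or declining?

growing

lx = nx/n0 = nx/150: 1, 0.72, 0.42667…, 0.30667…, 0.22
R0 = Σ lx·mx = 0 + 0 + 1.877333… + 2.054667… + 0.66 = 4.592…
R0 > 1, so the population is growing.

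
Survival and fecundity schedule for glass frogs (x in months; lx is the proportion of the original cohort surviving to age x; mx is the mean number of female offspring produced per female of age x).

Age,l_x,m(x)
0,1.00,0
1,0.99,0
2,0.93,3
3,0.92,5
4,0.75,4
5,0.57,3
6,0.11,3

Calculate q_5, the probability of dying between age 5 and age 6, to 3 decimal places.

q_5 = (l_5 − l_6) / l_5 = (0.57 − 0.11) / 0.57
     = 0.46 / 0.57 = 0.807018… → 0.807

0.807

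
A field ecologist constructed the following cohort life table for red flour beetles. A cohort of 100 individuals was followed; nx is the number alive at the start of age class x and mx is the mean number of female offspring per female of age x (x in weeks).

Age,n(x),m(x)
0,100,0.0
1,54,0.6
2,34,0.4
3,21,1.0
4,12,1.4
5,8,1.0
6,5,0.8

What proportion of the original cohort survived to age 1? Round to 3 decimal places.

l_1 = n_1/n_0 = 54/100 = 0.54 → 0.540

0.540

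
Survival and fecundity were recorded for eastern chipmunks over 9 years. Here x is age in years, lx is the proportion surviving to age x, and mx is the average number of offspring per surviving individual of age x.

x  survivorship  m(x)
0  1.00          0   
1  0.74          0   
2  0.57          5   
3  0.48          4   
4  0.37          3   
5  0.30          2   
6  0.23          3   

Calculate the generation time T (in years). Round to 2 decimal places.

3.21

lx·mx: 0, 0, 2.85, 1.92, 1.11, 0.6, 0.69 → R0 = 7.17
x·lx·mx: 0, 0, 5.7, 5.76, 4.44, 3, 4.14 → Σ = 23.04
T = 23.04 / 7.17 = 3.213389… → 3.21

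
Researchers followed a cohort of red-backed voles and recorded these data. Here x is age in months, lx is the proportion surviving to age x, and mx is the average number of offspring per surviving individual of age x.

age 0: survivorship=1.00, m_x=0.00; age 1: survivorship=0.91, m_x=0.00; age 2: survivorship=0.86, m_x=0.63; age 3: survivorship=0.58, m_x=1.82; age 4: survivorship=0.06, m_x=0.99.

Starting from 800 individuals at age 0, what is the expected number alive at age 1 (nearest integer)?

728

Expected survivors = N0 · l_1 = 800 × 0.91 = 728 → 728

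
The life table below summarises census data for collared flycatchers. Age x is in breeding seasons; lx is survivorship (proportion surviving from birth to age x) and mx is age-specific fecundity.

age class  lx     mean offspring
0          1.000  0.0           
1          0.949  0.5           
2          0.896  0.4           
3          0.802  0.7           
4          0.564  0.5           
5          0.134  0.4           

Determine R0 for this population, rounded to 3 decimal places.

1.730

lx·mx by age: 0, 0.4745, 0.3584, 0.5614, 0.282, 0.0536
R0 = Σ lx·mx = 1.7299 → 1.730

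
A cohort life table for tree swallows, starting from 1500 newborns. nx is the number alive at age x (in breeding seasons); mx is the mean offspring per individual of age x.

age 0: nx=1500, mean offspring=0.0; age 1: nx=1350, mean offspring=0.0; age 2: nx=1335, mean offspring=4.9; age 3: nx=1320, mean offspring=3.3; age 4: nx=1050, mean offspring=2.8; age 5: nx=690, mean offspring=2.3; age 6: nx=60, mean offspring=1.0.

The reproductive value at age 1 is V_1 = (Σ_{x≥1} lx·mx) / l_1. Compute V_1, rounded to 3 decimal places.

11.470

lx = nx/n0 = nx/1500: 1, 0.9, 0.89, 0.88, 0.7, 0.46, 0.04
lx·mx for x ≥ 1: 0, 4.361, 2.904, 1.96, 1.058, 0.04 → sum = 10.323
V_1 = 10.323 / l_1 = 10.323 / 0.9 = 11.47 → 11.470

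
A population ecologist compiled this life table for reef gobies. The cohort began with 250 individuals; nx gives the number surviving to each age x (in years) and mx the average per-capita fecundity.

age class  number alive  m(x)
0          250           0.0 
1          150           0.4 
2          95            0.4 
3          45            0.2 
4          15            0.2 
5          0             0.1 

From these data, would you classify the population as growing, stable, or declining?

declining

lx = nx/n0 = nx/250: 1, 0.6, 0.38, 0.18, 0.06, 0
R0 = Σ lx·mx = 0 + 0.24 + 0.152 + 0.036 + 0.012 + 0 = 0.44
R0 < 1, so the population is declining.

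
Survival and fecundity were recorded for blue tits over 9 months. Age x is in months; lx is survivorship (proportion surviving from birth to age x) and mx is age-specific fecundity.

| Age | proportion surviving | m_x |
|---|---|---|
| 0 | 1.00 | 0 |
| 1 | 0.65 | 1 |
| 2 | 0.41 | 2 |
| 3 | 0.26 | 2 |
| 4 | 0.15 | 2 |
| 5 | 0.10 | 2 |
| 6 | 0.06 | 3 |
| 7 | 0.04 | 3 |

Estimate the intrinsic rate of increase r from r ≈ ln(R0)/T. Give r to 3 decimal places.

R0 = Σ lx·mx = 0 + 0.65 + 0.82 + 0.52 + 0.3 + 0.2 + 0.18 + 0.12 = 2.79
Σ x·lx·mx = 7.97; T = 7.97/2.79 = 2.85663…
r ≈ ln(R0)/T = ln(2.79)/2.85663… = 0.35918… → 0.359

0.359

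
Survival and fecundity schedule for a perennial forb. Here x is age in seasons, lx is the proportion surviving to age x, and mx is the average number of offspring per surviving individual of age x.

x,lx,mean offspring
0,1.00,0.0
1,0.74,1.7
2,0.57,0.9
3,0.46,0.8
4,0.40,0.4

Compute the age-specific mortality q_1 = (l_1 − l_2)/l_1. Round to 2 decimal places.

q_1 = (l_1 − l_2) / l_1 = (0.74 − 0.57) / 0.74
     = 0.17 / 0.74 = 0.22973… → 0.23

0.23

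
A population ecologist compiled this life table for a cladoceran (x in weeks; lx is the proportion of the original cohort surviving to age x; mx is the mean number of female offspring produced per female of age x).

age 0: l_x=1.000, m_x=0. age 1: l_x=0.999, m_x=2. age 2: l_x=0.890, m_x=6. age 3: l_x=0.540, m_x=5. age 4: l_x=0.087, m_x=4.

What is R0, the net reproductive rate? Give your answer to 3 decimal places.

lx·mx by age: 0, 1.998, 5.34, 2.7, 0.348
R0 = Σ lx·mx = 10.386 → 10.386

10.386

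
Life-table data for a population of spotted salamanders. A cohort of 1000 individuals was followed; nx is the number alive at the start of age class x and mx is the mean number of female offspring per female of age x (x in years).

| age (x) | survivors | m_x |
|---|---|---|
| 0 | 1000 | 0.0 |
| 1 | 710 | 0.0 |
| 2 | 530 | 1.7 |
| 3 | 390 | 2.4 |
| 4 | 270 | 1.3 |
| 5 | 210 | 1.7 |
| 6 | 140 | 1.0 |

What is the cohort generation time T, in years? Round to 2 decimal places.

lx = nx/n0 = nx/1000: 1, 0.71, 0.53, 0.39, 0.27, 0.21, 0.14
lx·mx: 0, 0, 0.901, 0.936, 0.351, 0.357, 0.14 → R0 = 2.685
x·lx·mx: 0, 0, 1.802, 2.808, 1.404, 1.785, 0.84 → Σ = 8.639
T = 8.639 / 2.685 = 3.217505… → 3.22

3.22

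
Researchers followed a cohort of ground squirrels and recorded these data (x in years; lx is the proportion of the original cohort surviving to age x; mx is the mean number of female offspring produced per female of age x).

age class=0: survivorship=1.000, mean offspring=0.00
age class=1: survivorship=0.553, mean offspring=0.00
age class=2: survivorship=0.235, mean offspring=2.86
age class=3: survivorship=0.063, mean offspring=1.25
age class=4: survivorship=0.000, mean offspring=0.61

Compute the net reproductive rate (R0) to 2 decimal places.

lx·mx by age: 0, 0, 0.6721, 0.07875, 0
R0 = Σ lx·mx = 0.75085 → 0.75

0.75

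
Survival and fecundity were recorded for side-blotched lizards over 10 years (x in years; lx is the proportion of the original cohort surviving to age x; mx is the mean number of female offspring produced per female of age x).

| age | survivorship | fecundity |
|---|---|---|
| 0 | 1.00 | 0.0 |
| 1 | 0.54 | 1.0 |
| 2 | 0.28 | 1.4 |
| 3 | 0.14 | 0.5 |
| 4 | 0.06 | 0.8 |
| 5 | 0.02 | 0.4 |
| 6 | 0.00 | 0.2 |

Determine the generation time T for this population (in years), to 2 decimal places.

1.67

lx·mx: 0, 0.54, 0.392, 0.07, 0.048, 0.008, 0 → R0 = 1.058
x·lx·mx: 0, 0.54, 0.784, 0.21, 0.192, 0.04, 0 → Σ = 1.766
T = 1.766 / 1.058 = 1.669187… → 1.67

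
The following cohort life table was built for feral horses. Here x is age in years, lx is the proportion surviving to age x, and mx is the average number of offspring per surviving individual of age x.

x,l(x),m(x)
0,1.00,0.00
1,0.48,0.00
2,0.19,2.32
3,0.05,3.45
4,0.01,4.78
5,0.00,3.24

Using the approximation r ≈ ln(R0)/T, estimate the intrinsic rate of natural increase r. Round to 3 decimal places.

-0.172

R0 = Σ lx·mx = 0 + 0 + 0.4408 + 0.1725 + 0.0478 + 0 = 0.6611
Σ x·lx·mx = 1.5903; T = 1.5903/0.6611 = 2.40554…
r ≈ ln(R0)/T = ln(0.6611)/2.40554… = -0.17204… → -0.172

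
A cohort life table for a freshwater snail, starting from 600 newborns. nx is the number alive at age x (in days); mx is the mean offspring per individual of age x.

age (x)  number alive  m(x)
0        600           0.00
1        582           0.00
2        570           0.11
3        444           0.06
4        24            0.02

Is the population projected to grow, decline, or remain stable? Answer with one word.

declining

lx = nx/n0 = nx/600: 1, 0.97, 0.95, 0.74, 0.04
R0 = Σ lx·mx = 0 + 0 + 0.1045 + 0.0444 + 0.0008 = 0.1497
R0 < 1, so the population is declining.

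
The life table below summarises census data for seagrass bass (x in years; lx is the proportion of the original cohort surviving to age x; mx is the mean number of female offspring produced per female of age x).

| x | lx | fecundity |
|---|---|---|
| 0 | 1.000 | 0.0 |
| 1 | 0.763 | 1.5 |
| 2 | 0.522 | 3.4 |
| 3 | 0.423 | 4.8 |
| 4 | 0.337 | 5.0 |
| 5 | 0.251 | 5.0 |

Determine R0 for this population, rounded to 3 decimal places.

7.890

lx·mx by age: 0, 1.1445, 1.7748, 2.0304, 1.685, 1.255
R0 = Σ lx·mx = 7.8897 → 7.890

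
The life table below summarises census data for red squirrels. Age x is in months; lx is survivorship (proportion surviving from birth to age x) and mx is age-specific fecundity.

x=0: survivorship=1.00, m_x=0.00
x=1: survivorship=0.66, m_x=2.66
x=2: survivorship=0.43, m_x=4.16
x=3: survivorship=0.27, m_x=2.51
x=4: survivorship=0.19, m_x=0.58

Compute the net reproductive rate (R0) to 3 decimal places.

lx·mx by age: 0, 1.7556, 1.7888, 0.6777, 0.1102
R0 = Σ lx·mx = 4.3323 → 4.332

4.332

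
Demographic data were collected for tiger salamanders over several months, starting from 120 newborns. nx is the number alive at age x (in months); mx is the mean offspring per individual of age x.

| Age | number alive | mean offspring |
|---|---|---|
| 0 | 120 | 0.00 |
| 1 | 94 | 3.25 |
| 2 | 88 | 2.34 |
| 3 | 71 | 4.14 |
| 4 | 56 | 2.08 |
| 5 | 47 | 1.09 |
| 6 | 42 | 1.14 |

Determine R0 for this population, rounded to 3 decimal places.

8.508

lx = nx/n0 = nx/120: 1, 0.78333…, 0.73333…, 0.59167…, 0.46667…, 0.39167…, 0.35
lx·mx by age: 0, 2.545833…, 1.716…, 2.4495…, 0.970667…, 0.426917…, 0.399
R0 = Σ lx·mx = 8.507917… → 8.508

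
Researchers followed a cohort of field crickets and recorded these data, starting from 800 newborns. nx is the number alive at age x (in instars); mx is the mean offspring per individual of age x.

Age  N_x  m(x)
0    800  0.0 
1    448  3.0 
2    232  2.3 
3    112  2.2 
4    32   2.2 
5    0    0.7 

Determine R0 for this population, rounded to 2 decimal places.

lx = nx/n0 = nx/800: 1, 0.56, 0.29, 0.14, 0.04, 0
lx·mx by age: 0, 1.68, 0.667, 0.308, 0.088, 0
R0 = Σ lx·mx = 2.743 → 2.74

2.74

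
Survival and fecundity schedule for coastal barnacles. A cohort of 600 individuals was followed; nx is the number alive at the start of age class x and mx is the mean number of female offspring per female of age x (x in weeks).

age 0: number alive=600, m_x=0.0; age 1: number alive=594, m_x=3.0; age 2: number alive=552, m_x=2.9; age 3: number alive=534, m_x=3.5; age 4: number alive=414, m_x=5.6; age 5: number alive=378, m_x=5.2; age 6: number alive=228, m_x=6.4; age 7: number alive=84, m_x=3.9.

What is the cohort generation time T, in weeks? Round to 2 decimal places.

3.60

lx = nx/n0 = nx/600: 1, 0.99, 0.92, 0.89, 0.69, 0.63, 0.38, 0.14
lx·mx: 0, 2.97, 2.668, 3.115, 3.864, 3.276, 2.432, 0.546 → R0 = 18.871
x·lx·mx: 0, 2.97, 5.336, 9.345, 15.456, 16.38, 14.592, 3.822 → Σ = 67.901
T = 67.901 / 18.871 = 3.598166… → 3.60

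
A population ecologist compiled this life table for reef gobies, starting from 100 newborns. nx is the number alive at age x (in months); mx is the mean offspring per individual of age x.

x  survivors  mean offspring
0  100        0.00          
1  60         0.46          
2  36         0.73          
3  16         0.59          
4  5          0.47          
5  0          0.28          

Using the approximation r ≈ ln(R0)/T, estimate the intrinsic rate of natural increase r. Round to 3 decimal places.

lx = nx/n0 = nx/100: 1, 0.6, 0.36, 0.16, 0.05, 0
R0 = Σ lx·mx = 0 + 0.276 + 0.2628 + 0.0944 + 0.0235 + 0 = 0.6567
Σ x·lx·mx = 1.1788; T = 1.1788/0.6567 = 1.79504…
r ≈ ln(R0)/T = ln(0.6567)/1.79504… = -0.23427… → -0.234

-0.234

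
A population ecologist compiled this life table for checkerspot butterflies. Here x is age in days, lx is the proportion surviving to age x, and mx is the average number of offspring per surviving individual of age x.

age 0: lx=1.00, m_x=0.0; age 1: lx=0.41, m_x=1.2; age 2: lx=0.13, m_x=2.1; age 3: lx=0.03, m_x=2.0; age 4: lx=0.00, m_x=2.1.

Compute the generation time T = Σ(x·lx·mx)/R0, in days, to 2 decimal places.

lx·mx: 0, 0.492, 0.273, 0.06, 0 → R0 = 0.825
x·lx·mx: 0, 0.492, 0.546, 0.18, 0 → Σ = 1.218
T = 1.218 / 0.825 = 1.476364… → 1.48

1.48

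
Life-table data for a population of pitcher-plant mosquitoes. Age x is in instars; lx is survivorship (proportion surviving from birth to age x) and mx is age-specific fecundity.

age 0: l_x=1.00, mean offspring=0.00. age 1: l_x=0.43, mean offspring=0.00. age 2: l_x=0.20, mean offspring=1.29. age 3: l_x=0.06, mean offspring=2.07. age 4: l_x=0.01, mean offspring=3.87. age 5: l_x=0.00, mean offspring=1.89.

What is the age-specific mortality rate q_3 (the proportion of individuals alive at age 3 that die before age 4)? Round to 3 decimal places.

q_3 = (l_3 − l_4) / l_3 = (0.06 − 0.01) / 0.06
     = 0.05 / 0.06 = 0.833333… → 0.833

0.833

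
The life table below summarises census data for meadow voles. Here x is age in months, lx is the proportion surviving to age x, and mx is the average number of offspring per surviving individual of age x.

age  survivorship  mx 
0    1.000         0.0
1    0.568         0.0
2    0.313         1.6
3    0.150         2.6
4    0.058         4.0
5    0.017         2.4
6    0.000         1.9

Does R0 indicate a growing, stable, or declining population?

growing

R0 = Σ lx·mx = 0 + 0 + 0.5008 + 0.39 + 0.232 + 0.0408 + 0 = 1.1636
R0 > 1, so the population is growing.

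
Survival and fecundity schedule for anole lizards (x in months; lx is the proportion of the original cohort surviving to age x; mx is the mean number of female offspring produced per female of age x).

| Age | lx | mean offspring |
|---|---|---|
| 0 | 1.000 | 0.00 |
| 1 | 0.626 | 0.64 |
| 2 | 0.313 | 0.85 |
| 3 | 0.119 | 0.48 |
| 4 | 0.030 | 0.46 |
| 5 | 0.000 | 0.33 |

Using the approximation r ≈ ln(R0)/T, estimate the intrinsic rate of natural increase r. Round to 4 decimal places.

R0 = Σ lx·mx = 0 + 0.40064 + 0.26605 + 0.05712 + 0.0138 + 0 = 0.73761
Σ x·lx·mx = 1.1593; T = 1.1593/0.73761 = 1.5717…
r ≈ ln(R0)/T = ln(0.73761)/1.5717… = -0.193638… → -0.1936

-0.1936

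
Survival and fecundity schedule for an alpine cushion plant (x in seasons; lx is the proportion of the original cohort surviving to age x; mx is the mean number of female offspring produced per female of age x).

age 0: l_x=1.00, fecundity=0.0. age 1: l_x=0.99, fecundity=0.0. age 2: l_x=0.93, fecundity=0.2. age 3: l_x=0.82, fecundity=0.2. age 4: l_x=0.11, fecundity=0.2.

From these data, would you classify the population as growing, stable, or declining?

declining

R0 = Σ lx·mx = 0 + 0 + 0.186 + 0.164 + 0.022 = 0.372
R0 < 1, so the population is declining.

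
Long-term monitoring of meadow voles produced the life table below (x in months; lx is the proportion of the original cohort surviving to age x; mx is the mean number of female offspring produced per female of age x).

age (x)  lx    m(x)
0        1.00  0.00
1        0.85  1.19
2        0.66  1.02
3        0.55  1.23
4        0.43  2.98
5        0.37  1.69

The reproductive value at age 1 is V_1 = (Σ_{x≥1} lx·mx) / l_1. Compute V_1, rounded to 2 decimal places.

5.02

lx·mx for x ≥ 1: 1.0115, 0.6732, 0.6765, 1.2814, 0.6253 → sum = 4.2679
V_1 = 4.2679 / l_1 = 4.2679 / 0.85 = 5.021059… → 5.02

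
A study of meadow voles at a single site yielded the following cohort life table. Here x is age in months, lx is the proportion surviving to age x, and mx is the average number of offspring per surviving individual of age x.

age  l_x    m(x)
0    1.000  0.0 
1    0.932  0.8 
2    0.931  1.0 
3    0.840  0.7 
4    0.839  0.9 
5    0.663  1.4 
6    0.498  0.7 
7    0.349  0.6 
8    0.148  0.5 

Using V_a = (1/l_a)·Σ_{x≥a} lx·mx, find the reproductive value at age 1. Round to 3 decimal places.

4.914

lx·mx for x ≥ 1: 0.7456, 0.931, 0.588, 0.7551, 0.9282, 0.3486, 0.2094, 0.074 → sum = 4.5799
V_1 = 4.5799 / l_1 = 4.5799 / 0.932 = 4.914056… → 4.914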